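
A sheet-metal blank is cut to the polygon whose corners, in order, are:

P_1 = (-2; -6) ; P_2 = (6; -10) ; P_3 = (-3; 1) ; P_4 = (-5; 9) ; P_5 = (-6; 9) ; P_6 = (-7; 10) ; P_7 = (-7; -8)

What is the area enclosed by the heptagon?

Apply the shoelace formula: 2A = Σ (x_i·y_{i+1} − x_{i+1}·y_i), indices taken mod 7.
Σ = (56) + (-24) + (-22) + (9) + (3) + (126) + (26) = 174
Area = |Σ|/2 = 87.

87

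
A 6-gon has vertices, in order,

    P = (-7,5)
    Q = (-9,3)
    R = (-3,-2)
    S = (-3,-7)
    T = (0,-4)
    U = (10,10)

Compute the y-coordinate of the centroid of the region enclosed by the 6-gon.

Apply the shoelace formula. First the cross-terms c_i = x_i·y_{i+1} − x_{i+1}·y_i:
  24, 27, 15, 12, 40, 120  ⇒  2A = 238, A = 119.
Then Σ (y_i + y_{i+1})·c_i = 1992, so ȳ = 1992 / (6·119) = 332/119.

332/119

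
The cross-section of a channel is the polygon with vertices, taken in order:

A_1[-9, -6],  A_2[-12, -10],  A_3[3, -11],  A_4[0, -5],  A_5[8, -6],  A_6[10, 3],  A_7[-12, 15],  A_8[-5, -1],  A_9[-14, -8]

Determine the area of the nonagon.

300

Apply Gauss's area formula: 2A = Σ (x_i·y_{i+1} − x_{i+1}·y_i), indices taken mod 9.
Σ = (18) + (162) + (-15) + (40) + (84) + (186) + (87) + (26) + (12) = 600
Area = |Σ|/2 = 300.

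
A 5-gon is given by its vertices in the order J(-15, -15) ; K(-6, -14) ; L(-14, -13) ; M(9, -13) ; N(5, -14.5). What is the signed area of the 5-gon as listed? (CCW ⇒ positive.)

Σ = (120) + (-118) + (299) + (-65.5) + (-292.5) = -57
Signed area = Σ/2 = -28.5 (negative ⇒ clockwise traversal).

-28.5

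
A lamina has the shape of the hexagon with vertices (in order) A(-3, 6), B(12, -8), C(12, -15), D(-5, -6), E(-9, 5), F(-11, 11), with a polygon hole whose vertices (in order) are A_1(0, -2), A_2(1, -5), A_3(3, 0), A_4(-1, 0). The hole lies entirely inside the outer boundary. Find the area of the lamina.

208

Outer boundary:
Apply Gauss's area formula: 2A = Σ (x_i·y_{i+1} − x_{i+1}·y_i), indices taken mod 6.
Cross-terms: -48, -84, -147, -79, -44, -33  ⇒  Σ = -435
Area = |Σ|/2 = 217.5.
Hole:
Apply the surveyor's formula: 2A = Σ (x_i·y_{i+1} − x_{i+1}·y_i), indices taken mod 4.
Σ = (2) + (15) + (0) + (2) = 19
Area = |Σ|/2 = 9.5.
Net area = 217.5 − 9.5 = 208.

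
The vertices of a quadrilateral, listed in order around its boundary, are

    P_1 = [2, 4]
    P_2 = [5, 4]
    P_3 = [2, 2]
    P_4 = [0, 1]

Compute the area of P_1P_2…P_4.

Apply the shoelace (surveyor's) formula: 2A = Σ (x_i·y_{i+1} − x_{i+1}·y_i), indices taken mod 4.
P_1→P_2: (2)(4) − (5)(4) = -12
P_2→P_3: (5)(2) − (2)(4) = 2
P_3→P_4: (2)(1) − (0)(2) = 2
P_4→P_1: (0)(4) − (2)(1) = -2
Σ = -10
Area = |Σ|/2 = 5.

5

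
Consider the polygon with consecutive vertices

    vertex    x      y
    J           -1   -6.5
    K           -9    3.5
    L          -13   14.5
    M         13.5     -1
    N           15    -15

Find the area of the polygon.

Apply Gauss's area formula: 2A = Σ (x_i·y_{i+1} − x_{i+1}·y_i), indices taken mod 5.
Σ = (-62) + (-85) + (-182.75) + (-187.5) + (-112.5) = -629.75
Area = |Σ|/2 = 314.875.

314.875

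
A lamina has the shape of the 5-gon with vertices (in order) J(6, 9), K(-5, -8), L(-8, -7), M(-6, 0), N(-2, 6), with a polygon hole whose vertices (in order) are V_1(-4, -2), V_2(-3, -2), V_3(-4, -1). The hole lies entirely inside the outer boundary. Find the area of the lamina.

81.5

Outer boundary:
Apply the surveyor's formula: 2A = Σ (x_i·y_{i+1} − x_{i+1}·y_i), indices taken mod 5.
J→K: (6)(-8) − (-5)(9) = -3
K→L: (-5)(-7) − (-8)(-8) = -29
L→M: (-8)(0) − (-6)(-7) = -42
M→N: (-6)(6) − (-2)(0) = -36
N→J: (-2)(9) − (6)(6) = -54
Σ = -164
Area = |Σ|/2 = 82.
Hole:
Σ = (2) + (-5) + (4) = 1
Area = |Σ|/2 = 0.5.
Net area = 82 − 0.5 = 81.5.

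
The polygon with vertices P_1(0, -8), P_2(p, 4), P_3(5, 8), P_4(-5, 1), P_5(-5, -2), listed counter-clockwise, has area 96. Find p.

Write out the shoelace sum; only the two edges meeting at P_2 involve p:
2·Area = [(0·4 − p·(-8)) + (p·8 − 5·4)] + 100
       = 16·p + 80 = 192
⇒ p = 7.

7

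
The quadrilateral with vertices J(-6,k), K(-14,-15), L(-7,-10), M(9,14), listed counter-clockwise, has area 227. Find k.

11

Write out the shoelace sum; only the two edges meeting at J involve k:
2·Area = [(9·k − (-6)·14) + ((-6)·(-15) − (-14)·k)] + 27
       = 23·k + 201 = 454
⇒ k = 11.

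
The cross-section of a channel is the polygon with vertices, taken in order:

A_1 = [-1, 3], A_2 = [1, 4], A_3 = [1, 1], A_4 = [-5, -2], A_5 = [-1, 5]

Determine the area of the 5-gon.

16

A_1→A_2: (-1)(4) − (1)(3) = -7
A_2→A_3: (1)(1) − (1)(4) = -3
A_3→A_4: (1)(-2) − (-5)(1) = 3
A_4→A_5: (-5)(5) − (-1)(-2) = -27
A_5→A_1: (-1)(3) − (-1)(5) = 2
Σ = -32
Area = |Σ|/2 = 16.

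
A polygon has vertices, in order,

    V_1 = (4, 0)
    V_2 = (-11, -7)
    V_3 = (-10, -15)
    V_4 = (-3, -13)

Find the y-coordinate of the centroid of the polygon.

Apply the shoelace (surveyor's) formula. First the cross-terms c_i = x_i·y_{i+1} − x_{i+1}·y_i:
  -28, 95, 85, 52  ⇒  2A = 204, A = 102.
Then Σ (y_i + y_{i+1})·c_i = -4950, so ȳ = -4950 / (6·102) = -275/34.

-275/34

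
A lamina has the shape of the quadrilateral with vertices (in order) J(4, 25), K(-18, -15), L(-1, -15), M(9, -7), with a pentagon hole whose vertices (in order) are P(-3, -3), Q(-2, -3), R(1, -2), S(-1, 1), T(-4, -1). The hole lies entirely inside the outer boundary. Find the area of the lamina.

508.5

Outer boundary:
Apply the shoelace (surveyor's) formula: 2A = Σ (x_i·y_{i+1} − x_{i+1}·y_i), indices taken mod 4.
Σ = (390) + (255) + (142) + (253) = 1040
Area = |Σ|/2 = 520.
Hole:
Apply the shoelace formula: 2A = Σ (x_i·y_{i+1} − x_{i+1}·y_i), indices taken mod 5.
Σ = (3) + (7) + (-1) + (5) + (9) = 23
Area = |Σ|/2 = 11.5.
Net area = 520 − 11.5 = 508.5.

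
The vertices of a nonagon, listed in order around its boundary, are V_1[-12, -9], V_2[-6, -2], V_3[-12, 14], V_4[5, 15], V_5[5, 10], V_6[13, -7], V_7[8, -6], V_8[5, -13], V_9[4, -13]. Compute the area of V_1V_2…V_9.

439.5

Σ = (-30) + (-108) + (-250) + (-25) + (-165) + (-22) + (-74) + (-13) + (-192) = -879
Area = |Σ|/2 = 439.5.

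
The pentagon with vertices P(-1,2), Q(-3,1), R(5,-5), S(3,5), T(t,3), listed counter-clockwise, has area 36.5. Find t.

-2

Write out the shoelace sum; only the two edges meeting at T involve t:
2·Area = [(3·3 − t·5) + (t·2 − (-1)·3)] + 55
       = -3·t + 67 = 73
⇒ t = -2.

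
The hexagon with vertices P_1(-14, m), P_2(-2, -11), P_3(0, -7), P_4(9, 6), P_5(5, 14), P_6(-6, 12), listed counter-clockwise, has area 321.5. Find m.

-1

The doubled signed area Σ (x_i y_{i+1} − x_{i+1} y_i) is linear in m.
With m=0 it equals 639; the coefficient of m is -4 (from the two edges through P_1).
So -4·m + 639 = 2·321.5 = 643 ⇒ m = -1.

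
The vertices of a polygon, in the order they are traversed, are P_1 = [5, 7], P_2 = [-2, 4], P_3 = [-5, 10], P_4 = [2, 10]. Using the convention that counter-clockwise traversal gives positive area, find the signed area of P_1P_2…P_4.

Apply the shoelace (surveyor's) formula: 2A = Σ (x_i·y_{i+1} − x_{i+1}·y_i), indices taken mod 4.
Cross-terms: 34, 0, -70, -36  ⇒  Σ = -72
Signed area = Σ/2 = -36 (negative ⇒ clockwise traversal).

-36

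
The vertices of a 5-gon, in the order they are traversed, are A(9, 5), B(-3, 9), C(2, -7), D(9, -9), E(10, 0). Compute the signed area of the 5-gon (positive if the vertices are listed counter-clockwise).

142

Apply the shoelace (surveyor's) formula: 2A = Σ (x_i·y_{i+1} − x_{i+1}·y_i), indices taken mod 5.
A→B: (9)(9) − (-3)(5) = 96
B→C: (-3)(-7) − (2)(9) = 3
C→D: (2)(-9) − (9)(-7) = 45
D→E: (9)(0) − (10)(-9) = 90
E→A: (10)(5) − (9)(0) = 50
Σ = 284
Signed area = Σ/2 = 142 (positive ⇒ counter-clockwise traversal).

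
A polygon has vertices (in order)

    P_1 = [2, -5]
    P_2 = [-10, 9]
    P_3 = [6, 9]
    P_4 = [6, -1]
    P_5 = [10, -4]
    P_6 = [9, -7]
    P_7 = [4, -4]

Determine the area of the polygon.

Σ = (-32) + (-144) + (-60) + (-14) + (-34) + (-8) + (-12) = -304
Area = |Σ|/2 = 152.

152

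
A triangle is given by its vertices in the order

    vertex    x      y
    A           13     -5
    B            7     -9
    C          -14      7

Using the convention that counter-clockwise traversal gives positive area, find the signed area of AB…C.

Apply the surveyor's formula: 2A = Σ (x_i·y_{i+1} − x_{i+1}·y_i), indices taken mod 3.
A→B: (13)(-9) − (7)(-5) = -82
B→C: (7)(7) − (-14)(-9) = -77
C→A: (-14)(-5) − (13)(7) = -21
Σ = -180
Signed area = Σ/2 = -90 (negative ⇒ clockwise traversal).

-90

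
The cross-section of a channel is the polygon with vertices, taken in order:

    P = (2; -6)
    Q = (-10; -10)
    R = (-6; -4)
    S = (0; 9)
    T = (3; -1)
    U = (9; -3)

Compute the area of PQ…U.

114.5

Apply the surveyor's formula: 2A = Σ (x_i·y_{i+1} − x_{i+1}·y_i), indices taken mod 6.
Σ = (-80) + (-20) + (-54) + (-27) + (0) + (-48) = -229
Area = |Σ|/2 = 114.5.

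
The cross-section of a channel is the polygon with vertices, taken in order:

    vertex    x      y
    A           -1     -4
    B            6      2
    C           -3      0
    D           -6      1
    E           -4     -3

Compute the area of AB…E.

Apply the shoelace (surveyor's) formula: 2A = Σ (x_i·y_{i+1} − x_{i+1}·y_i), indices taken mod 5.
Σ = (22) + (6) + (-3) + (22) + (13) = 60
Area = |Σ|/2 = 30.

30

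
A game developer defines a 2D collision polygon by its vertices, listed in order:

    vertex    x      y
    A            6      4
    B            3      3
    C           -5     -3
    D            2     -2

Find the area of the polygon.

24

Cross-terms: 6, 6, 16, 20  ⇒  Σ = 48
Area = |Σ|/2 = 24.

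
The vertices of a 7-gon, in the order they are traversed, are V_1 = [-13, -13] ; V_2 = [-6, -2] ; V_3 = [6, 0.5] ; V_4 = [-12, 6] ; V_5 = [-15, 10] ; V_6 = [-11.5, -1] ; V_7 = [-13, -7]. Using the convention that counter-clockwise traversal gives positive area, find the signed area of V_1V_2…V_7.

Apply the shoelace (surveyor's) formula: 2A = Σ (x_i·y_{i+1} − x_{i+1}·y_i), indices taken mod 7.
Σ = (-52) + (9) + (42) + (-30) + (130) + (67.5) + (78) = 244.5
Signed area = Σ/2 = 122.25 (positive ⇒ counter-clockwise traversal).

122.25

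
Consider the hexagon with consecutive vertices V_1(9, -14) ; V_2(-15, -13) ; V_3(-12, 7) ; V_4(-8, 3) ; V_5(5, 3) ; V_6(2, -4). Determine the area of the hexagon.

312.5

Apply the shoelace formula: 2A = Σ (x_i·y_{i+1} − x_{i+1}·y_i), indices taken mod 6.
Σ = (-327) + (-261) + (20) + (-39) + (-26) + (8) = -625
Area = |Σ|/2 = 312.5.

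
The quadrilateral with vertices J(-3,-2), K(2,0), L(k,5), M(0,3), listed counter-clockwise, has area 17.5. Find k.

4

The doubled signed area Σ (x_i y_{i+1} − x_{i+1} y_i) is linear in k.
With k=0 it equals 23; the coefficient of k is 3 (from the two edges through L).
So 3·k + 23 = 2·17.5 = 35 ⇒ k = 4.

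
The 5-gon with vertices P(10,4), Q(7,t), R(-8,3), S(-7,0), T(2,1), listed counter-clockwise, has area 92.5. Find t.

The doubled signed area Σ (x_i y_{i+1} − x_{i+1} y_i) is linear in t.
With t=0 it equals 5; the coefficient of t is 18 (from the two edges through Q).
So 18·t + 5 = 2·92.5 = 185 ⇒ t = 10.

10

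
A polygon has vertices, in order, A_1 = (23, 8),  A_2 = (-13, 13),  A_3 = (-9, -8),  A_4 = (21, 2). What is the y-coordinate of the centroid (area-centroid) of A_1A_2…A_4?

103/28

Apply the surveyor's formula. First the cross-terms c_i = x_i·y_{i+1} − x_{i+1}·y_i:
  403, 221, 150, 122  ⇒  2A = 896, A = 448.
Then Σ (y_i + y_{i+1})·c_i = 9888, so ȳ = 9888 / (6·448) = 103/28.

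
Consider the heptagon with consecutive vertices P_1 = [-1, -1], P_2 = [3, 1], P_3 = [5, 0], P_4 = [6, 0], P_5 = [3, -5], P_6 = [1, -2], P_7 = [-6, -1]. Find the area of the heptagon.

Cross-terms: 2, -5, 0, -30, -1, -13, 5  ⇒  Σ = -42
Area = |Σ|/2 = 21.

21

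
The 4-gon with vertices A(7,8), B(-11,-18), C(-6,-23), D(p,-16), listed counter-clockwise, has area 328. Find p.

11

The doubled signed area Σ (x_i y_{i+1} − x_{i+1} y_i) is linear in p.
With p=0 it equals 315; the coefficient of p is 31 (from the two edges through D).
So 31·p + 315 = 2·328 = 656 ⇒ p = 11.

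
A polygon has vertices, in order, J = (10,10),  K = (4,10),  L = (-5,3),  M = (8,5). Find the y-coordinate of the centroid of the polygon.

Apply the surveyor's formula. First the cross-terms c_i = x_i·y_{i+1} − x_{i+1}·y_i:
  60, 62, -49, 30  ⇒  2A = 103, A = 51.5.
Then Σ (y_i + y_{i+1})·c_i = 2064, so ȳ = 2064 / (6·51.5) = 688/103.

688/103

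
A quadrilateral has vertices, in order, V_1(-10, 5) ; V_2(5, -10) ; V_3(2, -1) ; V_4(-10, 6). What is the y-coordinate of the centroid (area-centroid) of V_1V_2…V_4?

-70/51

Apply the shoelace formula. First the cross-terms c_i = x_i·y_{i+1} − x_{i+1}·y_i:
  75, 15, 2, 10  ⇒  2A = 102, A = 51.
Then Σ (y_i + y_{i+1})·c_i = -420, so ȳ = -420 / (6·51) = -70/51.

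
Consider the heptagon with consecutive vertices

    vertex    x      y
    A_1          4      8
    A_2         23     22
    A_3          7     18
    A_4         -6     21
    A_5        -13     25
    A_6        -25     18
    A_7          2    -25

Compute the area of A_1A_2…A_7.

Apply Gauss's area formula: 2A = Σ (x_i·y_{i+1} − x_{i+1}·y_i), indices taken mod 7.
Σ = (-96) + (260) + (255) + (123) + (391) + (589) + (116) = 1638
Area = |Σ|/2 = 819.

819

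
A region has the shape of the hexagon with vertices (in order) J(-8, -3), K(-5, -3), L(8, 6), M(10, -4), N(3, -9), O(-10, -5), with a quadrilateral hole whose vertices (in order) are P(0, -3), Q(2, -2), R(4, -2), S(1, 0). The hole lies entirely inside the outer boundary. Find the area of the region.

Outer boundary:
Apply the shoelace formula: 2A = Σ (x_i·y_{i+1} − x_{i+1}·y_i), indices taken mod 6.
J→K: (-8)(-3) − (-5)(-3) = 9
K→L: (-5)(6) − (8)(-3) = -6
L→M: (8)(-4) − (10)(6) = -92
M→N: (10)(-9) − (3)(-4) = -78
N→O: (3)(-5) − (-10)(-9) = -105
O→J: (-10)(-3) − (-8)(-5) = -10
Σ = -282
Area = |Σ|/2 = 141.
Hole:
P→Q: (0)(-2) − (2)(-3) = 6
Q→R: (2)(-2) − (4)(-2) = 4
R→S: (4)(0) − (1)(-2) = 2
S→P: (1)(-3) − (0)(0) = -3
Σ = 9
Area = |Σ|/2 = 4.5.
Net area = 141 − 4.5 = 136.5.

136.5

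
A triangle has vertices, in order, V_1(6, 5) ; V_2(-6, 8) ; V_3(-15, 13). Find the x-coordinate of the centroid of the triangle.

-5

Apply the shoelace formula. First the cross-terms c_i = x_i·y_{i+1} − x_{i+1}·y_i:
  78, 42, -153  ⇒  2A = -33, A = -16.5.
Then Σ (x_i + x_{i+1})·c_i = 495, so x̄ = 495 / (6·(-16.5)) = -5.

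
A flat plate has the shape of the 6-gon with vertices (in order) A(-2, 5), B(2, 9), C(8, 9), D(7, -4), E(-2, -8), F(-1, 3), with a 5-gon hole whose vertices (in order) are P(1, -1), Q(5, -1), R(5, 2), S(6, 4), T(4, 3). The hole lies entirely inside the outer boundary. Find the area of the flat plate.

Outer boundary:
Cross-terms: -28, -54, -95, -64, -14, 1  ⇒  Σ = -254
Area = |Σ|/2 = 127.
Hole:
Cross-terms: 4, 15, 8, 2, -7  ⇒  Σ = 22
Area = |Σ|/2 = 11.
Net area = 127 − 11 = 116.

116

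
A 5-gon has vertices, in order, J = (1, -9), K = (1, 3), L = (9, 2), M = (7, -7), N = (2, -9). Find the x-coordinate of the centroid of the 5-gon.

Apply the surveyor's formula. First the cross-terms c_i = x_i·y_{i+1} − x_{i+1}·y_i:
  12, -25, -77, -49, -9  ⇒  2A = -148, A = -74.
Then Σ (x_i + x_{i+1})·c_i = -1926, so x̄ = -1926 / (6·(-74)) = 321/74.

321/74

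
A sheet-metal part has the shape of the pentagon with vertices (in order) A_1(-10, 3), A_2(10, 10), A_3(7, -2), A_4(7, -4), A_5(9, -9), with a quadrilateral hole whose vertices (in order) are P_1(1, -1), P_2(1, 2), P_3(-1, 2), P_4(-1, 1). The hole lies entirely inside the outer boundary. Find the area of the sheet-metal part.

158

Outer boundary:
Σ = (-130) + (-90) + (-14) + (-27) + (-63) = -324
Area = |Σ|/2 = 162.
Hole:
Apply Gauss's area formula: 2A = Σ (x_i·y_{i+1} − x_{i+1}·y_i), indices taken mod 4.
P_1→P_2: (1)(2) − (1)(-1) = 3
P_2→P_3: (1)(2) − (-1)(2) = 4
P_3→P_4: (-1)(1) − (-1)(2) = 1
P_4→P_1: (-1)(-1) − (1)(1) = 0
Σ = 8
Area = |Σ|/2 = 4.
Net area = 162 − 4 = 158.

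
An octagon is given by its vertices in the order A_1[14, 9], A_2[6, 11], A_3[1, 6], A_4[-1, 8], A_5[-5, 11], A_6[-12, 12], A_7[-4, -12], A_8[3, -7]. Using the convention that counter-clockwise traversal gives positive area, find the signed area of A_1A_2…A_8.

Σ = (100) + (25) + (14) + (29) + (72) + (192) + (64) + (125) = 621
Signed area = Σ/2 = 310.5 (positive ⇒ counter-clockwise traversal).

310.5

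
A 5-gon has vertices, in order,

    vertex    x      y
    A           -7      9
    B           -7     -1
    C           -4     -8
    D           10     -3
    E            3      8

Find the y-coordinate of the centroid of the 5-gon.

156/193

Apply the surveyor's formula. First the cross-terms c_i = x_i·y_{i+1} − x_{i+1}·y_i:
  70, 52, 92, 89, 83  ⇒  2A = 386, A = 193.
Then Σ (y_i + y_{i+1})·c_i = 936, so ȳ = 936 / (6·193) = 156/193.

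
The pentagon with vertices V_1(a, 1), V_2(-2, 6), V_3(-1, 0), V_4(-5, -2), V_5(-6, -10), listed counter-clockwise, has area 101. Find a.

Write out the shoelace sum; only the two edges meeting at V_1 involve a:
2·Area = [((-6)·1 − a·(-10)) + (a·6 − (-2)·1)] + 46
       = 16·a + 42 = 202
⇒ a = 10.

10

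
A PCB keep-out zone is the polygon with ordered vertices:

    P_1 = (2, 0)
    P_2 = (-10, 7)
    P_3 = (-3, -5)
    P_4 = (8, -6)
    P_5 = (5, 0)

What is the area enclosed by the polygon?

86.5

Σ = (14) + (71) + (58) + (30) + (0) = 173
Area = |Σ|/2 = 86.5.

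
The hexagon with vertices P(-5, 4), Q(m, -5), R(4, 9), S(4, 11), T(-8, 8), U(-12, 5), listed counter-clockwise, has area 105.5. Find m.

1

The doubled signed area Σ (x_i y_{i+1} − x_{i+1} y_i) is linear in m.
With m=0 it equals 206; the coefficient of m is 5 (from the two edges through Q).
So 5·m + 206 = 2·105.5 = 211 ⇒ m = 1.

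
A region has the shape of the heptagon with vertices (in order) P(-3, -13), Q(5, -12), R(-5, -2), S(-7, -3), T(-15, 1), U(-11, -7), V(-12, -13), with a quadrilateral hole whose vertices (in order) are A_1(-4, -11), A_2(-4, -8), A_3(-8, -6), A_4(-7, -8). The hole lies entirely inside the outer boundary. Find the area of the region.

128.5

Outer boundary:
Apply the surveyor's formula: 2A = Σ (x_i·y_{i+1} − x_{i+1}·y_i), indices taken mod 7.
P→Q: (-3)(-12) − (5)(-13) = 101
Q→R: (5)(-2) − (-5)(-12) = -70
R→S: (-5)(-3) − (-7)(-2) = 1
S→T: (-7)(1) − (-15)(-3) = -52
T→U: (-15)(-7) − (-11)(1) = 116
U→V: (-11)(-13) − (-12)(-7) = 59
V→P: (-12)(-13) − (-3)(-13) = 117
Σ = 272
Area = |Σ|/2 = 136.
Hole:
Cross-terms: -12, -40, 22, 45  ⇒  Σ = 15
Area = |Σ|/2 = 7.5.
Net area = 136 − 7.5 = 128.5.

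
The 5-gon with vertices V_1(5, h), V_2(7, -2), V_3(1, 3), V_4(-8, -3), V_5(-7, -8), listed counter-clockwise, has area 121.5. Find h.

Write out the shoelace sum; only the two edges meeting at V_1 involve h:
2·Area = [((-7)·h − 5·(-8)) + (5·(-2) − 7·h)] + 87
       = -14·h + 117 = 243
⇒ h = -9.

-9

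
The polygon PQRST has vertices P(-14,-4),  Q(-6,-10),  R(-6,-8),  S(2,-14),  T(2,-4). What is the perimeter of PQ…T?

48

|PQ| = √((8)² + (-6)²) = √100 = 10
|QR| = √((0)² + (2)²) = √4 = 2
|RS| = √((8)² + (-6)²) = √100 = 10
|ST| = √((0)² + (10)²) = √100 = 10
|TP| = √((-16)² + (0)²) = √256 = 16
Perimeter = 10 + 2 + 10 + 10 + 16 = 48.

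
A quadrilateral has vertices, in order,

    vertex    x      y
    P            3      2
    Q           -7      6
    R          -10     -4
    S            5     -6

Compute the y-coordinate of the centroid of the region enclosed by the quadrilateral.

-40/57

Apply Gauss's area formula. First the cross-terms c_i = x_i·y_{i+1} − x_{i+1}·y_i:
  32, 88, 80, 28  ⇒  2A = 228, A = 114.
Then Σ (y_i + y_{i+1})·c_i = -480, so ȳ = -480 / (6·114) = -40/57.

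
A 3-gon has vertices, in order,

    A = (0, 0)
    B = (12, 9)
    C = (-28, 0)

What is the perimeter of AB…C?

84

|AB| = √((12)² + (9)²) = √225 = 15
|BC| = √((-40)² + (-9)²) = √1681 = 41
|CA| = √((28)² + (0)²) = √784 = 28
Perimeter = 15 + 41 + 28 = 84.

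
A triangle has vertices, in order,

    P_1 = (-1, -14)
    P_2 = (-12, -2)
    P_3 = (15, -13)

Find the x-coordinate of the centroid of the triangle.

Apply Gauss's area formula. First the cross-terms c_i = x_i·y_{i+1} − x_{i+1}·y_i:
  -166, 186, -223  ⇒  2A = -203, A = -101.5.
Then Σ (x_i + x_{i+1})·c_i = -406, so x̄ = -406 / (6·(-101.5)) = 2/3.

2/3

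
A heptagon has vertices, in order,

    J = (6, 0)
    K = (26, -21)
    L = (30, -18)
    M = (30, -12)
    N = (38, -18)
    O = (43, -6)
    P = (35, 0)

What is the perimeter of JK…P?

102

|JK| = √((20)² + (-21)²) = √841 = 29
|KL| = √((4)² + (3)²) = √25 = 5
|LM| = √((0)² + (6)²) = √36 = 6
|MN| = √((8)² + (-6)²) = √100 = 10
|NO| = √((5)² + (12)²) = √169 = 13
|OP| = √((-8)² + (6)²) = √100 = 10
|PJ| = √((-29)² + (0)²) = √841 = 29
Perimeter = 29 + 5 + 6 + 10 + 13 + 10 + 29 = 102.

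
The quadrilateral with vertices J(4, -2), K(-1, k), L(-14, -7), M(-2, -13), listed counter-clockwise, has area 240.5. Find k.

Write out the shoelace sum; only the two edges meeting at K involve k:
2·Area = [(4·k − (-1)·(-2)) + ((-1)·(-7) − (-14)·k)] + 224
       = 18·k + 229 = 481
⇒ k = 14.

14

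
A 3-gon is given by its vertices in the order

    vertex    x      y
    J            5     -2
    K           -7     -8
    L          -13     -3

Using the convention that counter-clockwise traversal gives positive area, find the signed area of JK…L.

Apply the surveyor's formula: 2A = Σ (x_i·y_{i+1} − x_{i+1}·y_i), indices taken mod 3.
Σ = (-54) + (-83) + (41) = -96
Signed area = Σ/2 = -48 (negative ⇒ clockwise traversal).

-48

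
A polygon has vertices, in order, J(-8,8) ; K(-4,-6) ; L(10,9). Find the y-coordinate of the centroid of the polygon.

11/3

Apply the shoelace formula. First the cross-terms c_i = x_i·y_{i+1} − x_{i+1}·y_i:
  80, 24, 152  ⇒  2A = 256, A = 128.
Then Σ (y_i + y_{i+1})·c_i = 2816, so ȳ = 2816 / (6·128) = 11/3.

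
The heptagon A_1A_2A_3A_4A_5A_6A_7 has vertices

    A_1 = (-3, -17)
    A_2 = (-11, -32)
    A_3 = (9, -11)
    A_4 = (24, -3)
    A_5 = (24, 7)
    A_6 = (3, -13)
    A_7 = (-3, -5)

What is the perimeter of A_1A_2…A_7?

|A_1A_2| = √((-8)² + (-15)²) = √289 = 17
|A_2A_3| = √((20)² + (21)²) = √841 = 29
|A_3A_4| = √((15)² + (8)²) = √289 = 17
|A_4A_5| = √((0)² + (10)²) = √100 = 10
|A_5A_6| = √((-21)² + (-20)²) = √841 = 29
|A_6A_7| = √((-6)² + (8)²) = √100 = 10
|A_7A_1| = √((0)² + (-12)²) = √144 = 12
Perimeter = 17 + 29 + 17 + 10 + 29 + 10 + 12 = 124.

124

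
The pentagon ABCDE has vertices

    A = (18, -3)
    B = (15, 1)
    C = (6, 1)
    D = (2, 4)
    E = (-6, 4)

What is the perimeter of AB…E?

|AB| = √((-3)² + (4)²) = √25 = 5
|BC| = √((-9)² + (0)²) = √81 = 9
|CD| = √((-4)² + (3)²) = √25 = 5
|DE| = √((-8)² + (0)²) = √64 = 8
|EA| = √((24)² + (-7)²) = √625 = 25
Perimeter = 5 + 9 + 5 + 8 + 25 = 52.

52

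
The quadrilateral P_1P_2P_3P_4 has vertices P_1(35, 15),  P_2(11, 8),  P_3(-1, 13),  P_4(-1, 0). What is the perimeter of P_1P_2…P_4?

90

|P_1P_2| = √((-24)² + (-7)²) = √625 = 25
|P_2P_3| = √((-12)² + (5)²) = √169 = 13
|P_3P_4| = √((0)² + (-13)²) = √169 = 13
|P_4P_1| = √((36)² + (15)²) = √1521 = 39
Perimeter = 25 + 13 + 13 + 39 = 90.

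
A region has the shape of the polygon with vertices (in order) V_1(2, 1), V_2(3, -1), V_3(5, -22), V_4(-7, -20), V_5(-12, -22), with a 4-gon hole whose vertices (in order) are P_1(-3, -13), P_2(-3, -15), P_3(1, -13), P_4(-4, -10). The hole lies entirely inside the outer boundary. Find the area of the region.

Outer boundary:
Apply the shoelace formula: 2A = Σ (x_i·y_{i+1} − x_{i+1}·y_i), indices taken mod 5.
Σ = (-5) + (-61) + (-254) + (-86) + (32) = -374
Area = |Σ|/2 = 187.
Hole:
P_1→P_2: (-3)(-15) − (-3)(-13) = 6
P_2→P_3: (-3)(-13) − (1)(-15) = 54
P_3→P_4: (1)(-10) − (-4)(-13) = -62
P_4→P_1: (-4)(-13) − (-3)(-10) = 22
Σ = 20
Area = |Σ|/2 = 10.
Net area = 187 − 10 = 177.

177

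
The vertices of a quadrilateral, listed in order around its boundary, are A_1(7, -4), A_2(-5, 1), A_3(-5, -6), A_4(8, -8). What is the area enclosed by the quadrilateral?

A_1→A_2: (7)(1) − (-5)(-4) = -13
A_2→A_3: (-5)(-6) − (-5)(1) = 35
A_3→A_4: (-5)(-8) − (8)(-6) = 88
A_4→A_1: (8)(-4) − (7)(-8) = 24
Σ = 134
Area = |Σ|/2 = 67.

67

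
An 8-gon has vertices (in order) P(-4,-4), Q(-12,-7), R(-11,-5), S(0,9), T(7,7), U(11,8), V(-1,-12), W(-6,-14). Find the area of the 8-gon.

217

Apply the surveyor's formula: 2A = Σ (x_i·y_{i+1} − x_{i+1}·y_i), indices taken mod 8.
Σ = (-20) + (-17) + (-99) + (-63) + (-21) + (-124) + (-58) + (-32) = -434
Area = |Σ|/2 = 217.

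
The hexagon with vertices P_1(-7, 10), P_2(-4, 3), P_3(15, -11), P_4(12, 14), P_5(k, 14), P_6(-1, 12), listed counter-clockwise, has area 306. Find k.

Write out the shoelace sum; only the two edges meeting at P_5 involve k:
2·Area = [(12·14 − k·14) + (k·12 − (-1)·14)] + 434
       = -2·k + 616 = 612
⇒ k = 2.

2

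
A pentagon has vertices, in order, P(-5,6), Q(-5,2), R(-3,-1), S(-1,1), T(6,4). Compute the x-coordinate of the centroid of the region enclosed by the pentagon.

Apply Gauss's area formula. First the cross-terms c_i = x_i·y_{i+1} − x_{i+1}·y_i:
  20, 11, -4, -10, 56  ⇒  2A = 73, A = 36.5.
Then Σ (x_i + x_{i+1})·c_i = -266, so x̄ = -266 / (6·36.5) = -266/219.

-266/219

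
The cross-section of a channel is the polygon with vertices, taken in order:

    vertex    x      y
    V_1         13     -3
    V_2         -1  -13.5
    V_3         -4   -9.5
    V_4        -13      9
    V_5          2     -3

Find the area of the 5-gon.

164.25

V_1→V_2: (13)(-13.5) − (-1)(-3) = -178.5
V_2→V_3: (-1)(-9.5) − (-4)(-13.5) = -44.5
V_3→V_4: (-4)(9) − (-13)(-9.5) = -159.5
V_4→V_5: (-13)(-3) − (2)(9) = 21
V_5→V_1: (2)(-3) − (13)(-3) = 33
Σ = -328.5
Area = |Σ|/2 = 164.25.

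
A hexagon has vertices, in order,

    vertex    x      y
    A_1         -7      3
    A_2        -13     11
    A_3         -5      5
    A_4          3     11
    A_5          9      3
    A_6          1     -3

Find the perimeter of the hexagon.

60

|A_1A_2| = √((-6)² + (8)²) = √100 = 10
|A_2A_3| = √((8)² + (-6)²) = √100 = 10
|A_3A_4| = √((8)² + (6)²) = √100 = 10
|A_4A_5| = √((6)² + (-8)²) = √100 = 10
|A_5A_6| = √((-8)² + (-6)²) = √100 = 10
|A_6A_1| = √((-8)² + (6)²) = √100 = 10
Perimeter = 10 + 10 + 10 + 10 + 10 + 10 = 60.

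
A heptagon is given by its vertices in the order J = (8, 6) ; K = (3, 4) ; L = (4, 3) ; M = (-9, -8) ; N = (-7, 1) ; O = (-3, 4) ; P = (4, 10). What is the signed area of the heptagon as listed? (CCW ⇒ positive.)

J→K: (8)(4) − (3)(6) = 14
K→L: (3)(3) − (4)(4) = -7
L→M: (4)(-8) − (-9)(3) = -5
M→N: (-9)(1) − (-7)(-8) = -65
N→O: (-7)(4) − (-3)(1) = -25
O→P: (-3)(10) − (4)(4) = -46
P→J: (4)(6) − (8)(10) = -56
Σ = -190
Signed area = Σ/2 = -95 (negative ⇒ clockwise traversal).

-95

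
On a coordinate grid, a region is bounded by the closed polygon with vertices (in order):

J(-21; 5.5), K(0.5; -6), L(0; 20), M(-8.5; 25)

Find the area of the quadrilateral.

390.75

Cross-terms: 123.25, 10, 170, 478.25  ⇒  Σ = 781.5
Area = |Σ|/2 = 390.75.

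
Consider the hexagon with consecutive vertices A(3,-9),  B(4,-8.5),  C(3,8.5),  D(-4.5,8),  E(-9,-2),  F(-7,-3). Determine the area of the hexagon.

Cross-terms: 10.5, 59.5, 62.25, 81, 13, 72  ⇒  Σ = 298.25
Area = |Σ|/2 = 149.125.

149.125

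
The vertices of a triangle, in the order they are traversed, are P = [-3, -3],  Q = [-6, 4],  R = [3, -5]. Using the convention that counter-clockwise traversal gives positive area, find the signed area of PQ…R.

Apply the shoelace (surveyor's) formula: 2A = Σ (x_i·y_{i+1} − x_{i+1}·y_i), indices taken mod 3.
P→Q: (-3)(4) − (-6)(-3) = -30
Q→R: (-6)(-5) − (3)(4) = 18
R→P: (3)(-3) − (-3)(-5) = -24
Σ = -36
Signed area = Σ/2 = -18 (negative ⇒ clockwise traversal).

-18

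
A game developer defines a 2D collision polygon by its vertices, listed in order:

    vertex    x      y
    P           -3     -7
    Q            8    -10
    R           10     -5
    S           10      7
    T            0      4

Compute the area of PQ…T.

159

Apply the shoelace (surveyor's) formula: 2A = Σ (x_i·y_{i+1} − x_{i+1}·y_i), indices taken mod 5.
P→Q: (-3)(-10) − (8)(-7) = 86
Q→R: (8)(-5) − (10)(-10) = 60
R→S: (10)(7) − (10)(-5) = 120
S→T: (10)(4) − (0)(7) = 40
T→P: (0)(-7) − (-3)(4) = 12
Σ = 318
Area = |Σ|/2 = 159.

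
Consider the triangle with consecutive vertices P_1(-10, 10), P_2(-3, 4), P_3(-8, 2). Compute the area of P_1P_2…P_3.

22

Apply the shoelace formula: 2A = Σ (x_i·y_{i+1} − x_{i+1}·y_i), indices taken mod 3.
P_1→P_2: (-10)(4) − (-3)(10) = -10
P_2→P_3: (-3)(2) − (-8)(4) = 26
P_3→P_1: (-8)(10) − (-10)(2) = -60
Σ = -44
Area = |Σ|/2 = 22.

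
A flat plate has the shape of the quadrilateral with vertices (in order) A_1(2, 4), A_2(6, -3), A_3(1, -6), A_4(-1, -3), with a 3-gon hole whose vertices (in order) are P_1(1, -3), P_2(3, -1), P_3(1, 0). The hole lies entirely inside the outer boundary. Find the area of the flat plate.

32

Outer boundary:
Cross-terms: -30, -33, -9, 2  ⇒  Σ = -70
Area = |Σ|/2 = 35.
Hole:
Apply the surveyor's formula: 2A = Σ (x_i·y_{i+1} − x_{i+1}·y_i), indices taken mod 3.
Σ = (8) + (1) + (-3) = 6
Area = |Σ|/2 = 3.
Net area = 35 − 3 = 32.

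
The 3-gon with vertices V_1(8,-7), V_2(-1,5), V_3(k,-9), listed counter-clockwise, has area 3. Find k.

The doubled signed area Σ (x_i y_{i+1} − x_{i+1} y_i) is linear in k.
With k=0 it equals 114; the coefficient of k is -12 (from the two edges through V_3).
So -12·k + 114 = 2·3 = 6 ⇒ k = 9.

9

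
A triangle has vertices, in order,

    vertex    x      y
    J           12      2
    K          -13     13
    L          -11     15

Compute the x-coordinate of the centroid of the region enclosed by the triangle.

Apply the shoelace formula. First the cross-terms c_i = x_i·y_{i+1} − x_{i+1}·y_i:
  182, -52, -202  ⇒  2A = -72, A = -36.
Then Σ (x_i + x_{i+1})·c_i = 864, so x̄ = 864 / (6·(-36)) = -4.

-4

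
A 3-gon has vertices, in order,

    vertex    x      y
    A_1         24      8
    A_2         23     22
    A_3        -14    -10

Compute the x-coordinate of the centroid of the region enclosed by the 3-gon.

Apply Gauss's area formula. First the cross-terms c_i = x_i·y_{i+1} − x_{i+1}·y_i:
  344, 78, 128  ⇒  2A = 550, A = 275.
Then Σ (x_i + x_{i+1})·c_i = 18150, so x̄ = 18150 / (6·275) = 11.

11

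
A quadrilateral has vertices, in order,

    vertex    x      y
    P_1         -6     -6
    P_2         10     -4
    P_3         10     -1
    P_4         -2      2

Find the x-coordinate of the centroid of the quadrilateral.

74/39

Apply Gauss's area formula. First the cross-terms c_i = x_i·y_{i+1} − x_{i+1}·y_i:
  84, 30, 18, 24  ⇒  2A = 156, A = 78.
Then Σ (x_i + x_{i+1})·c_i = 888, so x̄ = 888 / (6·78) = 74/39.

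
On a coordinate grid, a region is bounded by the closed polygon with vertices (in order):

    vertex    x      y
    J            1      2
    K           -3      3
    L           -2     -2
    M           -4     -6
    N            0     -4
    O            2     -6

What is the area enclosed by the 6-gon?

Σ = (9) + (12) + (4) + (16) + (8) + (10) = 59
Area = |Σ|/2 = 29.5.

29.5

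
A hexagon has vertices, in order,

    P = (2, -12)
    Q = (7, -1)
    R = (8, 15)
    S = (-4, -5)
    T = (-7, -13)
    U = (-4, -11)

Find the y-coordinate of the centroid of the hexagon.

Apply the shoelace formula. First the cross-terms c_i = x_i·y_{i+1} − x_{i+1}·y_i:
  82, 113, 20, 17, 25, 70  ⇒  2A = 327, A = 163.5.
Then Σ (y_i + y_{i+1})·c_i = -1800, so ȳ = -1800 / (6·163.5) = -200/109.

-200/109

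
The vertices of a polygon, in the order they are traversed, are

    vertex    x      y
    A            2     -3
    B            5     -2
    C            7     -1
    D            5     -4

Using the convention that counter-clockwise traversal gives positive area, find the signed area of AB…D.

Apply Gauss's area formula: 2A = Σ (x_i·y_{i+1} − x_{i+1}·y_i), indices taken mod 4.
Σ = (11) + (9) + (-23) + (-7) = -10
Signed area = Σ/2 = -5 (negative ⇒ clockwise traversal).

-5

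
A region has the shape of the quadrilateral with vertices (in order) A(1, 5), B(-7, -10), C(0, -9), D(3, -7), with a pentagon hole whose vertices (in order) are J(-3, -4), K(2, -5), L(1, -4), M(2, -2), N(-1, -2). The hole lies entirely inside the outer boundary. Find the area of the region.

Outer boundary:
Cross-terms: 25, 63, 27, 22  ⇒  Σ = 137
Area = |Σ|/2 = 68.5.
Hole:
Apply the surveyor's formula: 2A = Σ (x_i·y_{i+1} − x_{i+1}·y_i), indices taken mod 5.
Σ = (23) + (-3) + (6) + (-6) + (-2) = 18
Area = |Σ|/2 = 9.
Net area = 68.5 − 9 = 59.5.

59.5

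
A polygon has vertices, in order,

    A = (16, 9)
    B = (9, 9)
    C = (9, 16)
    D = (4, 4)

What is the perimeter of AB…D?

|AB| = √((-7)² + (0)²) = √49 = 7
|BC| = √((0)² + (7)²) = √49 = 7
|CD| = √((-5)² + (-12)²) = √169 = 13
|DA| = √((12)² + (5)²) = √169 = 13
Perimeter = 7 + 7 + 13 + 13 = 40.

40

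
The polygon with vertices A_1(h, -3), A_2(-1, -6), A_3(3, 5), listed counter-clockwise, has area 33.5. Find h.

Write out the shoelace sum; only the two edges meeting at A_1 involve h:
2·Area = [(3·(-3) − h·5) + (h·(-6) − (-1)·(-3))] + 13
       = -11·h + 1 = 67
⇒ h = -6.

-6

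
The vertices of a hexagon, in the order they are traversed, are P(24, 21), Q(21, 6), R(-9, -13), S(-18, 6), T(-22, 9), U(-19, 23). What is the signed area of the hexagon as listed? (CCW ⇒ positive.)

-1060

Σ = (-297) + (-219) + (-288) + (-30) + (-335) + (-951) = -2120
Signed area = Σ/2 = -1060 (negative ⇒ clockwise traversal).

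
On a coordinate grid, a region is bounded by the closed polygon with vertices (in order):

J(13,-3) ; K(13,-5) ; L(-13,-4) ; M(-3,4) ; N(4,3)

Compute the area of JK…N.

Apply Gauss's area formula: 2A = Σ (x_i·y_{i+1} − x_{i+1}·y_i), indices taken mod 5.
Σ = (-26) + (-117) + (-64) + (-25) + (-51) = -283
Area = |Σ|/2 = 141.5.

141.5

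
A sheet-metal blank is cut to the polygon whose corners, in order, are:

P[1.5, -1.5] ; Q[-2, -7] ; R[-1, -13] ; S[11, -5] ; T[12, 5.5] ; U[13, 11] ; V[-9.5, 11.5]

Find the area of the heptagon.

292.75

Σ = (-13.5) + (19) + (148) + (120.5) + (60.5) + (254) + (-3) = 585.5
Area = |Σ|/2 = 292.75.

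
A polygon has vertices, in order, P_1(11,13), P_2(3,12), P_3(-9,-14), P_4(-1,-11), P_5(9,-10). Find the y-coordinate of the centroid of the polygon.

-77/87

Apply the shoelace (surveyor's) formula. First the cross-terms c_i = x_i·y_{i+1} − x_{i+1}·y_i:
  93, 66, 85, 109, 227  ⇒  2A = 580, A = 290.
Then Σ (y_i + y_{i+1})·c_i = -1540, so ȳ = -1540 / (6·290) = -77/87.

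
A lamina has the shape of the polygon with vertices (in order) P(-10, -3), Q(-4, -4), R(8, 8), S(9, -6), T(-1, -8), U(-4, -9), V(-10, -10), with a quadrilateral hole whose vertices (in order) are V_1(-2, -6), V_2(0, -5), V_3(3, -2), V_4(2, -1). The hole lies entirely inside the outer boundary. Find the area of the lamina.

150.5

Outer boundary:
Cross-terms: 28, 0, -120, -78, -23, -50, -70  ⇒  Σ = -313
Area = |Σ|/2 = 156.5.
Hole:
Apply the shoelace formula: 2A = Σ (x_i·y_{i+1} − x_{i+1}·y_i), indices taken mod 4.
V_1→V_2: (-2)(-5) − (0)(-6) = 10
V_2→V_3: (0)(-2) − (3)(-5) = 15
V_3→V_4: (3)(-1) − (2)(-2) = 1
V_4→V_1: (2)(-6) − (-2)(-1) = -14
Σ = 12
Area = |Σ|/2 = 6.
Net area = 156.5 − 6 = 150.5.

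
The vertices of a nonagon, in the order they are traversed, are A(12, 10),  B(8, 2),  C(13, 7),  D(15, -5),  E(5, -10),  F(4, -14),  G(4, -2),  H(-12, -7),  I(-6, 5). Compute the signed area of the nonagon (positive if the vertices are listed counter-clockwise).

Cross-terms: -56, 30, -170, -125, -30, 48, -52, -102, -120  ⇒  Σ = -577
Signed area = Σ/2 = -288.5 (negative ⇒ clockwise traversal).

-288.5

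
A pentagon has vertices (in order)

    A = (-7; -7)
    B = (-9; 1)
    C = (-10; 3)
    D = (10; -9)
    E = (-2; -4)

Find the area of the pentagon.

Apply the shoelace (surveyor's) formula: 2A = Σ (x_i·y_{i+1} − x_{i+1}·y_i), indices taken mod 5.
Cross-terms: -70, -17, 60, -58, -14  ⇒  Σ = -99
Area = |Σ|/2 = 49.5.

49.5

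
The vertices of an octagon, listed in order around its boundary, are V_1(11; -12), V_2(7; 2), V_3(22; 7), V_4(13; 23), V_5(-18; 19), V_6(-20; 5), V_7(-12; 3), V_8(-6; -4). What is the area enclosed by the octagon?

Σ = (106) + (5) + (415) + (661) + (290) + (0) + (66) + (116) = 1659
Area = |Σ|/2 = 829.5.

829.5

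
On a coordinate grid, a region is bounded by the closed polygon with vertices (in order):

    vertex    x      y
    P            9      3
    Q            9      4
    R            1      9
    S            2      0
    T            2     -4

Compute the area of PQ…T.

Σ = (9) + (77) + (-18) + (-8) + (42) = 102
Area = |Σ|/2 = 51.

51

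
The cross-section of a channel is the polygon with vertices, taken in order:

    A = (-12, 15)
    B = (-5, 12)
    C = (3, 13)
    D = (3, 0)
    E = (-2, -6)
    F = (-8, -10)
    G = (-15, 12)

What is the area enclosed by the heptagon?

Apply the shoelace (surveyor's) formula: 2A = Σ (x_i·y_{i+1} − x_{i+1}·y_i), indices taken mod 7.
Σ = (-69) + (-101) + (-39) + (-18) + (-28) + (-246) + (-81) = -582
Area = |Σ|/2 = 291.

291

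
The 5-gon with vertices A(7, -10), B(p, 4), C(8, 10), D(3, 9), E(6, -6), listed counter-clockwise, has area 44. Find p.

7

The doubled signed area Σ (x_i y_{i+1} − x_{i+1} y_i) is linear in p.
With p=0 it equals -52; the coefficient of p is 20 (from the two edges through B).
So 20·p + -52 = 2·44 = 88 ⇒ p = 7.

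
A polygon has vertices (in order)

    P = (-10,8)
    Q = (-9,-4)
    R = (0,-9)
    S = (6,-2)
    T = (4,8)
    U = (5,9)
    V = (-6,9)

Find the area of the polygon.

220

Σ = (112) + (81) + (54) + (56) + (-4) + (99) + (42) = 440
Area = |Σ|/2 = 220.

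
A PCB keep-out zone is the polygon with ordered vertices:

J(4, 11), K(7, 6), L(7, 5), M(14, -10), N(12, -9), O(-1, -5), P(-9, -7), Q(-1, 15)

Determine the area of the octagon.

Cross-terms: -53, -7, -140, -6, -69, -38, -142, -71  ⇒  Σ = -526
Area = |Σ|/2 = 263.

263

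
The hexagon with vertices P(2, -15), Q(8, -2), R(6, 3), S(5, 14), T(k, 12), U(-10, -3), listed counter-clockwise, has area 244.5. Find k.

The doubled signed area Σ (x_i y_{i+1} − x_{i+1} y_i) is linear in k.
With k=0 it equals 557; the coefficient of k is -17 (from the two edges through T).
So -17·k + 557 = 2·244.5 = 489 ⇒ k = 4.

4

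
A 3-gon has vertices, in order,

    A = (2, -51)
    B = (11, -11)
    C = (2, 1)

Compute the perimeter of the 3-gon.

|AB| = √((9)² + (40)²) = √1681 = 41
|BC| = √((-9)² + (12)²) = √225 = 15
|CA| = √((0)² + (-52)²) = √2704 = 52
Perimeter = 41 + 15 + 52 = 108.

108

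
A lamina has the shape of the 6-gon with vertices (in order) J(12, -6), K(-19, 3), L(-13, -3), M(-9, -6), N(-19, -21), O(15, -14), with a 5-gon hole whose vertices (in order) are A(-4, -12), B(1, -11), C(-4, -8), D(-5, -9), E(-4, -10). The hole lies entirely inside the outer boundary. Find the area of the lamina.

390.5

Outer boundary:
Σ = (-78) + (96) + (51) + (75) + (581) + (78) = 803
Area = |Σ|/2 = 401.5.
Hole:
Apply the shoelace formula: 2A = Σ (x_i·y_{i+1} − x_{i+1}·y_i), indices taken mod 5.
Σ = (56) + (-52) + (-4) + (14) + (8) = 22
Area = |Σ|/2 = 11.
Net area = 401.5 − 11 = 390.5.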